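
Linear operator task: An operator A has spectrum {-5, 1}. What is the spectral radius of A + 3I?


Spectrum of A + 3I = {-2, 4}
Spectral radius = max |lambda| over the shifted spectrum
= max(2, 4) = 4

4


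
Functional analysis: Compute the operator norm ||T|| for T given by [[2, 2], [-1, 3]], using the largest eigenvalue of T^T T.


A^T A = [[5, 1], [1, 13]]
trace(A^T A) = 18, det(A^T A) = 64
discriminant = 18^2 - 4*64 = 68
Largest eigenvalue of A^T A = (trace + sqrt(disc))/2 = 13.1231
||T|| = sqrt(13.1231) = 3.6226

3.6226


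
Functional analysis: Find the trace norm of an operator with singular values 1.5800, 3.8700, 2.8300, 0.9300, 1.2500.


The nuclear norm is the sum of all singular values.
||T||_1 = 1.5800 + 3.8700 + 2.8300 + 0.9300 + 1.2500
= 10.4600

10.4600


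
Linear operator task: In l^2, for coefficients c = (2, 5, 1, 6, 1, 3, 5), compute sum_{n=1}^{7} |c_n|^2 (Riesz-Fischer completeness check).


sum |c_n|^2 = 2^2 + 5^2 + 1^2 + 6^2 + 1^2 + 3^2 + 5^2
= 4 + 25 + 1 + 36 + 1 + 9 + 25
= 101

101


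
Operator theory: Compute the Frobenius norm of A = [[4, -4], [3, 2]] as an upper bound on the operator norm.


||A||_F^2 = sum a_ij^2
= 4^2 + (-4)^2 + 3^2 + 2^2
= 16 + 16 + 9 + 4 = 45
||A||_F = sqrt(45) = 6.7082

6.7082


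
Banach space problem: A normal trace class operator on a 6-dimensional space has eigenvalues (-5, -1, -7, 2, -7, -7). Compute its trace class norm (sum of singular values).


For a normal operator, singular values equal |eigenvalues|.
Trace norm = sum |lambda_i| = 5 + 1 + 7 + 2 + 7 + 7
= 29

29


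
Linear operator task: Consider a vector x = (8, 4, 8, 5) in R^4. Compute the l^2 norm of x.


The l^2 norm = (sum |x_i|^2)^(1/2)
Sum of 2th powers = 64 + 16 + 64 + 25 = 169
||x||_2 = (169)^(1/2) = 13.0000

13.0000


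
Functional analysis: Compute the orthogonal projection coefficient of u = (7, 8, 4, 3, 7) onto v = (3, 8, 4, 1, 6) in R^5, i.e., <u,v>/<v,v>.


Computing <u,v> = 7*3 + 8*8 + 4*4 + 3*1 + 7*6 = 146
Computing <v,v> = 3^2 + 8^2 + 4^2 + 1^2 + 6^2 = 126
Projection coefficient = 146/126 = 1.1587

1.1587


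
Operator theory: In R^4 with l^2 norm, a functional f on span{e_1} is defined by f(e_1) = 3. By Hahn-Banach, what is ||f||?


The norm of f is given by ||f|| = sup_{||x||=1} |f(x)|.
On span{e_1}, ||e_1|| = 1, so ||f|| = |f(e_1)| / ||e_1||
= |3| / 1 = 3.0000

3.0000


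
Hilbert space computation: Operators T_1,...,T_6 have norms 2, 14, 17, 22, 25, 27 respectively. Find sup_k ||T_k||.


By the Uniform Boundedness Principle, the supremum of norms is finite.
sup_k ||T_k|| = max(2, 14, 17, 22, 25, 27) = 27

27


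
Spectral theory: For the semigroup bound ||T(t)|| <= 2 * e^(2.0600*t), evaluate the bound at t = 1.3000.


||T(1.3000)|| <= 2 * exp(2.0600 * 1.3000)
= 2 * exp(2.6780)
= 2 * 14.5560
= 29.1119

29.1119


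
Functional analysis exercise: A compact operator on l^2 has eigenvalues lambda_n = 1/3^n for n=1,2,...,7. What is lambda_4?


The eigenvalue formula gives lambda_4 = 1/3^4
= 1/81
= 0.0123

0.0123


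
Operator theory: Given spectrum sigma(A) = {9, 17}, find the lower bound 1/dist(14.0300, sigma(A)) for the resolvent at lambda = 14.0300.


dist(14.0300, {9, 17}) = min(|14.0300 - 9|, |14.0300 - 17|)
= min(5.0300, 2.9700) = 2.9700
Resolvent bound = 1/2.9700 = 0.3367

0.3367


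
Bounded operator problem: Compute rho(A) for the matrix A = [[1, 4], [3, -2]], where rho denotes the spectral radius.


For a 2x2 matrix, eigenvalues satisfy lambda^2 - (trace)*lambda + det = 0
trace = 1 + -2 = -1
det = 1*-2 - 4*3 = -14
discriminant = (-1)^2 - 4*(-14) = 57
spectral radius = max |eigenvalue| = 4.2749

4.2749


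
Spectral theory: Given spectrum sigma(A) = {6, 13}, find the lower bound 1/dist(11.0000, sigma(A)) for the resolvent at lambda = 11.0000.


dist(11.0000, {6, 13}) = min(|11.0000 - 6|, |11.0000 - 13|)
= min(5.0000, 2.0000) = 2.0000
Resolvent bound = 1/2.0000 = 0.5000

0.5000


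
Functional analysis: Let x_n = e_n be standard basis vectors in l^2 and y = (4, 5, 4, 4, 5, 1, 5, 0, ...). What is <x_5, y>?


x_5 = e_5 is the standard basis vector with 1 in position 5.
<x_5, y> = y_5 = 5
As n -> infinity, <x_n, y> -> 0, confirming weak convergence of (x_n) to 0.

5


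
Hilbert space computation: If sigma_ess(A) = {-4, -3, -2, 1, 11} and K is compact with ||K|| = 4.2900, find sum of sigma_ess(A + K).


By Weyl's theorem, the essential spectrum is invariant under compact perturbations.
sigma_ess(A + K) = sigma_ess(A) = {-4, -3, -2, 1, 11}
Sum = -4 + -3 + -2 + 1 + 11 = 3

3


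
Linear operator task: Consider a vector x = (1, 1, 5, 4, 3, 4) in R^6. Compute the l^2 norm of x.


The l^2 norm = (sum |x_i|^2)^(1/2)
Sum of 2th powers = 1 + 1 + 25 + 16 + 9 + 16 = 68
||x||_2 = (68)^(1/2) = 8.2462

8.2462


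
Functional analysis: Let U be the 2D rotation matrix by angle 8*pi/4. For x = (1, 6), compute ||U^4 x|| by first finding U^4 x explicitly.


U is a rotation by theta = 8*pi/4
U^4 = rotation by 4*theta = 32*pi/4 = 0*pi/4 (mod 2*pi)
cos(0*pi/4) = 1.0000, sin(0*pi/4) = 0.0000
U^4 x = (1.0000 * 1 - 0.0000 * 6, 0.0000 * 1 + 1.0000 * 6)
= (1.0000, 6.0000)
||U^4 x|| = sqrt(1.0000^2 + 6.0000^2) = sqrt(37.0000) = 6.0828

6.0828


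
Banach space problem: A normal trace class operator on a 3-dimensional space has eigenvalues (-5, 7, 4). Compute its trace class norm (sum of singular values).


For a normal operator, singular values equal |eigenvalues|.
Trace norm = sum |lambda_i| = 5 + 7 + 4
= 16

16


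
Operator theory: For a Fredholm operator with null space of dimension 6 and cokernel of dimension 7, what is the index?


The Fredholm index is defined as ind(T) = dim(ker T) - dim(coker T)
= 6 - 7
= -1

-1


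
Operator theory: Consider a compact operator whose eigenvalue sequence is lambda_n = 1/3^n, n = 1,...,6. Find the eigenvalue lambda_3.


The eigenvalue formula gives lambda_3 = 1/3^3
= 1/27
= 0.0370

0.0370


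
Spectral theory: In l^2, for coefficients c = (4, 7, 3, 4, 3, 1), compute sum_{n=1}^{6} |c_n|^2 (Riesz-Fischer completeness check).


sum |c_n|^2 = 4^2 + 7^2 + 3^2 + 4^2 + 3^2 + 1^2
= 16 + 49 + 9 + 16 + 9 + 1
= 100

100


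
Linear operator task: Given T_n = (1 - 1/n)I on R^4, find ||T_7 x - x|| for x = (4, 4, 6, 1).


T_7 x - x = (1 - 1/7)x - x = -x/7
||x|| = sqrt(69) = 8.3066
||T_7 x - x|| = ||x||/7 = 8.3066/7 = 1.1867

1.1867


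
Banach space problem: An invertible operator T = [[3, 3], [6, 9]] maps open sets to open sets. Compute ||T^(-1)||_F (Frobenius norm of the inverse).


det(T) = 3*9 - 3*6 = 9
T^(-1) = (1/9) * [[9, -3], [-6, 3]] = [[1.0000, -0.3333], [-0.6667, 0.3333]]
||T^(-1)||_F^2 = 1.0000^2 + (-0.3333)^2 + (-0.6667)^2 + 0.3333^2 = 1.6667
||T^(-1)||_F = sqrt(1.6667) = 1.2910

1.2910


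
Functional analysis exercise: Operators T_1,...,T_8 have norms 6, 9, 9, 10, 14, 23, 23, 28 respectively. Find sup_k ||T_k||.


By the Uniform Boundedness Principle, the supremum of norms is finite.
sup_k ||T_k|| = max(6, 9, 9, 10, 14, 23, 23, 28) = 28

28


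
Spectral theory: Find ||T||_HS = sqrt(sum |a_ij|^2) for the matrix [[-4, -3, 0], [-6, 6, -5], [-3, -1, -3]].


The Hilbert-Schmidt norm is sqrt(sum of squares of all entries).
Sum of squares = (-4)^2 + (-3)^2 + 0^2 + (-6)^2 + 6^2 + (-5)^2 + (-3)^2 + (-1)^2 + (-3)^2
= 16 + 9 + 0 + 36 + 36 + 25 + 9 + 1 + 9 = 141
||T||_HS = sqrt(141) = 11.8743

11.8743


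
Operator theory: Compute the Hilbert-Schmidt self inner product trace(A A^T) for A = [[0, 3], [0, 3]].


trace(A * A^T) = sum of squares of all entries
= 0^2 + 3^2 + 0^2 + 3^2
= 0 + 9 + 0 + 9
= 18

18


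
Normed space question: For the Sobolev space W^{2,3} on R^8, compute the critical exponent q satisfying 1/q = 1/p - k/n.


Using the Sobolev embedding formula: 1/q = 1/p - k/n
1/q = 1/3 - 2/8 = 1/12
q = 1/(1/12) = 12

12.0000


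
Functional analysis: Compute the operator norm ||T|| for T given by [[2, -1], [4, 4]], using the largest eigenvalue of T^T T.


A^T A = [[20, 14], [14, 17]]
trace(A^T A) = 37, det(A^T A) = 144
discriminant = 37^2 - 4*144 = 793
Largest eigenvalue of A^T A = (trace + sqrt(disc))/2 = 32.5801
||T|| = sqrt(32.5801) = 5.7079

5.7079


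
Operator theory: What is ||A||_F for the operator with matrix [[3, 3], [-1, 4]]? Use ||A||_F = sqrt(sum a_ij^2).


||A||_F^2 = sum a_ij^2
= 3^2 + 3^2 + (-1)^2 + 4^2
= 9 + 9 + 1 + 16 = 35
||A||_F = sqrt(35) = 5.9161

5.9161


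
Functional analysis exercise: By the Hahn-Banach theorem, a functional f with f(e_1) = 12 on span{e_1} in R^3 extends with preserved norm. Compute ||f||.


The norm of f is given by ||f|| = sup_{||x||=1} |f(x)|.
On span{e_1}, ||e_1|| = 1, so ||f|| = |f(e_1)| / ||e_1||
= |12| / 1 = 12.0000

12.0000


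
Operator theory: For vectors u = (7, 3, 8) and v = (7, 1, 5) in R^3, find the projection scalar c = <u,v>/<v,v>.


Computing <u,v> = 7*7 + 3*1 + 8*5 = 92
Computing <v,v> = 7^2 + 1^2 + 5^2 = 75
Projection coefficient = 92/75 = 1.2267

1.2267


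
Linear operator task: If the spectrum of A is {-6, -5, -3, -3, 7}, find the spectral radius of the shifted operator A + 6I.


Spectrum of A + 6I = {0, 1, 3, 3, 13}
Spectral radius = max |lambda| over the shifted spectrum
= max(0, 1, 3, 3, 13) = 13

13


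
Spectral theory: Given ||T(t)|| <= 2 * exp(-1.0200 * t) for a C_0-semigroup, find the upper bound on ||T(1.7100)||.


||T(1.7100)|| <= 2 * exp(-1.0200 * 1.7100)
= 2 * exp(-1.7442)
= 2 * 0.1748
= 0.3496

0.3496


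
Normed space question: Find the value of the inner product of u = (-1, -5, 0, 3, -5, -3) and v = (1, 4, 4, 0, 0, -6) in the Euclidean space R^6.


Computing the standard inner product <u, v> = sum u_i * v_i
= -1*1 + -5*4 + 0*4 + 3*0 + -5*0 + -3*-6
= -1 + -20 + 0 + 0 + 0 + 18
= -3

-3


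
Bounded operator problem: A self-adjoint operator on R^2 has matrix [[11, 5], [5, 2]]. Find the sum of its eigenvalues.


For a self-adjoint (symmetric) matrix, the eigenvalues are real.
The sum of eigenvalues equals the trace of the matrix.
trace = 11 + 2 = 13

13


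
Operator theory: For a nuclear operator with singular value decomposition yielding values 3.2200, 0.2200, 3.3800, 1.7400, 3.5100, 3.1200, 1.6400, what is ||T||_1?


The nuclear norm is the sum of all singular values.
||T||_1 = 3.2200 + 0.2200 + 3.3800 + 1.7400 + 3.5100 + 3.1200 + 1.6400
= 16.8300

16.8300


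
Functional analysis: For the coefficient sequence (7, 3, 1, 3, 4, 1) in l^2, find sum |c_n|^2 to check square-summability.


sum |c_n|^2 = 7^2 + 3^2 + 1^2 + 3^2 + 4^2 + 1^2
= 49 + 9 + 1 + 9 + 16 + 1
= 85

85


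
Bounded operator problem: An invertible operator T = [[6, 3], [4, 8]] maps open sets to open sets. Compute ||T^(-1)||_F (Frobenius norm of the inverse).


det(T) = 6*8 - 3*4 = 36
T^(-1) = (1/36) * [[8, -3], [-4, 6]] = [[0.2222, -0.0833], [-0.1111, 0.1667]]
||T^(-1)||_F^2 = 0.2222^2 + (-0.0833)^2 + (-0.1111)^2 + 0.1667^2 = 0.0965
||T^(-1)||_F = sqrt(0.0965) = 0.3106

0.3106


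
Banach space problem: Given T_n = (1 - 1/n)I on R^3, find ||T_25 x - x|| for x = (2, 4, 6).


T_25 x - x = (1 - 1/25)x - x = -x/25
||x|| = sqrt(56) = 7.4833
||T_25 x - x|| = ||x||/25 = 7.4833/25 = 0.2993

0.2993


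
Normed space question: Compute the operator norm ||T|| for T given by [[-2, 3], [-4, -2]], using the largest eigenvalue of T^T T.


A^T A = [[20, 2], [2, 13]]
trace(A^T A) = 33, det(A^T A) = 256
discriminant = 33^2 - 4*256 = 65
Largest eigenvalue of A^T A = (trace + sqrt(disc))/2 = 20.5311
||T|| = sqrt(20.5311) = 4.5311

4.5311


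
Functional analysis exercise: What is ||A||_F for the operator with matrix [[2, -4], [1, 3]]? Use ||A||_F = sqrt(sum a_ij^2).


||A||_F^2 = sum a_ij^2
= 2^2 + (-4)^2 + 1^2 + 3^2
= 4 + 16 + 1 + 9 = 30
||A||_F = sqrt(30) = 5.4772

5.4772


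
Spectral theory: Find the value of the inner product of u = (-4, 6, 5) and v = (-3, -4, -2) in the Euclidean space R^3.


Computing the standard inner product <u, v> = sum u_i * v_i
= -4*-3 + 6*-4 + 5*-2
= 12 + -24 + -10
= -22

-22


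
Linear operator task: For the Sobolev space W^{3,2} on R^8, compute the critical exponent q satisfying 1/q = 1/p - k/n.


Using the Sobolev embedding formula: 1/q = 1/p - k/n
1/q = 1/2 - 3/8 = 1/8
q = 1/(1/8) = 8

8.0000


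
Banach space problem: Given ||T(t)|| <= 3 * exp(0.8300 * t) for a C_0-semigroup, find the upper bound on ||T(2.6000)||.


||T(2.6000)|| <= 3 * exp(0.8300 * 2.6000)
= 3 * exp(2.1580)
= 3 * 8.6538
= 25.9614

25.9614


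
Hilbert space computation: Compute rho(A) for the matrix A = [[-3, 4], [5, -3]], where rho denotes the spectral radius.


For a 2x2 matrix, eigenvalues satisfy lambda^2 - (trace)*lambda + det = 0
trace = -3 + -3 = -6
det = -3*-3 - 4*5 = -11
discriminant = (-6)^2 - 4*(-11) = 80
spectral radius = max |eigenvalue| = 7.4721

7.4721


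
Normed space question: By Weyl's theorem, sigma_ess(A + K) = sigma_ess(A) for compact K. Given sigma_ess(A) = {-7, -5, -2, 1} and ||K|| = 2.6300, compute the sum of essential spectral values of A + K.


By Weyl's theorem, the essential spectrum is invariant under compact perturbations.
sigma_ess(A + K) = sigma_ess(A) = {-7, -5, -2, 1}
Sum = -7 + -5 + -2 + 1 = -13

-13


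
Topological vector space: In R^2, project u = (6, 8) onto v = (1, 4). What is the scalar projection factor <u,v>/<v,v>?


Computing <u,v> = 6*1 + 8*4 = 38
Computing <v,v> = 1^2 + 4^2 = 17
Projection coefficient = 38/17 = 2.2353

2.2353


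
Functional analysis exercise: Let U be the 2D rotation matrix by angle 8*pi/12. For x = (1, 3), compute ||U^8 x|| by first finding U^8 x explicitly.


U is a rotation by theta = 8*pi/12
U^8 = rotation by 8*theta = 64*pi/12 = 16*pi/12 (mod 2*pi)
cos(16*pi/12) = -0.5000, sin(16*pi/12) = -0.8660
U^8 x = (-0.5000 * 1 - -0.8660 * 3, -0.8660 * 1 + -0.5000 * 3)
= (2.0981, -2.3660)
||U^8 x|| = sqrt(2.0981^2 + (-2.3660)^2) = sqrt(10.0000) = 3.1623

3.1623


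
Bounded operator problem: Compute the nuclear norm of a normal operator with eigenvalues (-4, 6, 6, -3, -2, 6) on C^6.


For a normal operator, singular values equal |eigenvalues|.
Trace norm = sum |lambda_i| = 4 + 6 + 6 + 3 + 2 + 6
= 27

27


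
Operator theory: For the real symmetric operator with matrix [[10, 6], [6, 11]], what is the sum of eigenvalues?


For a self-adjoint (symmetric) matrix, the eigenvalues are real.
The sum of eigenvalues equals the trace of the matrix.
trace = 10 + 11 = 21

21


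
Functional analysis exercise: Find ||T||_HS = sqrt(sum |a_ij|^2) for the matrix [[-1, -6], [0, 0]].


The Hilbert-Schmidt norm is sqrt(sum of squares of all entries).
Sum of squares = (-1)^2 + (-6)^2 + 0^2 + 0^2
= 1 + 36 + 0 + 0 = 37
||T||_HS = sqrt(37) = 6.0828

6.0828


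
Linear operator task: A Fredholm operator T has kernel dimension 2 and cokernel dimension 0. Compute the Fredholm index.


The Fredholm index is defined as ind(T) = dim(ker T) - dim(coker T)
= 2 - 0
= 2

2


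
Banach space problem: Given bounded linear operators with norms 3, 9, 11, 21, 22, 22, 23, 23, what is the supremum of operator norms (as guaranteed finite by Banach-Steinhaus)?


By the Uniform Boundedness Principle, the supremum of norms is finite.
sup_k ||T_k|| = max(3, 9, 11, 21, 22, 22, 23, 23) = 23

23


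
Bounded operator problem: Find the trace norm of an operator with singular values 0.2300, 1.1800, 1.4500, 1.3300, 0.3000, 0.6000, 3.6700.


The nuclear norm is the sum of all singular values.
||T||_1 = 0.2300 + 1.1800 + 1.4500 + 1.3300 + 0.3000 + 0.6000 + 3.6700
= 8.7600

8.7600


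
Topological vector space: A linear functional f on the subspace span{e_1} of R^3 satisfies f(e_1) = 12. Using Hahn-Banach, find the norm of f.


The norm of f is given by ||f|| = sup_{||x||=1} |f(x)|.
On span{e_1}, ||e_1|| = 1, so ||f|| = |f(e_1)| / ||e_1||
= |12| / 1 = 12.0000

12.0000


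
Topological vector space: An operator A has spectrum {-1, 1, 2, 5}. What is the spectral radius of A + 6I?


Spectrum of A + 6I = {5, 7, 8, 11}
Spectral radius = max |lambda| over the shifted spectrum
= max(5, 7, 8, 11) = 11

11


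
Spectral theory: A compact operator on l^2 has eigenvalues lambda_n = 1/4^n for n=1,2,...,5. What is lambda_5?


The eigenvalue formula gives lambda_5 = 1/4^5
= 1/1024
= 9.7656e-04

9.7656e-04


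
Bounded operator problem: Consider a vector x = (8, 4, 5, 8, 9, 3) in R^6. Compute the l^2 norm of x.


The l^2 norm = (sum |x_i|^2)^(1/2)
Sum of 2th powers = 64 + 16 + 25 + 64 + 81 + 9 = 259
||x||_2 = (259)^(1/2) = 16.0935

16.0935


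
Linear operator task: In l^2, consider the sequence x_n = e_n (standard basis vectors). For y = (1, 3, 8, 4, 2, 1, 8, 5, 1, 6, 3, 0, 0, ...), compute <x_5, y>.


x_5 = e_5 is the standard basis vector with 1 in position 5.
<x_5, y> = y_5 = 2
As n -> infinity, <x_n, y> -> 0, confirming weak convergence of (x_n) to 0.

2


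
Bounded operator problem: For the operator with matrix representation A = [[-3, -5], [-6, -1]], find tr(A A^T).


trace(A * A^T) = sum of squares of all entries
= (-3)^2 + (-5)^2 + (-6)^2 + (-1)^2
= 9 + 25 + 36 + 1
= 71

71


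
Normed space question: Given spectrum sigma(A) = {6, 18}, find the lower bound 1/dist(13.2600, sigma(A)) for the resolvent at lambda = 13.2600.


dist(13.2600, {6, 18}) = min(|13.2600 - 6|, |13.2600 - 18|)
= min(7.2600, 4.7400) = 4.7400
Resolvent bound = 1/4.7400 = 0.2110

0.2110


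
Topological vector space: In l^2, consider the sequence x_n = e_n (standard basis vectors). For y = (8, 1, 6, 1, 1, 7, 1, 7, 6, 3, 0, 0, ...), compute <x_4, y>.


x_4 = e_4 is the standard basis vector with 1 in position 4.
<x_4, y> = y_4 = 1
As n -> infinity, <x_n, y> -> 0, confirming weak convergence of (x_n) to 0.

1


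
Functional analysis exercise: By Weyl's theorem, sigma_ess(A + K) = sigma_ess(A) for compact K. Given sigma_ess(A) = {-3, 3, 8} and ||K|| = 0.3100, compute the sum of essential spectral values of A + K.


By Weyl's theorem, the essential spectrum is invariant under compact perturbations.
sigma_ess(A + K) = sigma_ess(A) = {-3, 3, 8}
Sum = -3 + 3 + 8 = 8

8


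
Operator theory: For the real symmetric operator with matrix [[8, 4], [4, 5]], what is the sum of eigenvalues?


For a self-adjoint (symmetric) matrix, the eigenvalues are real.
The sum of eigenvalues equals the trace of the matrix.
trace = 8 + 5 = 13

13


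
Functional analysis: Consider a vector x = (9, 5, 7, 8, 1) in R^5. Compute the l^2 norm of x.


The l^2 norm = (sum |x_i|^2)^(1/2)
Sum of 2th powers = 81 + 25 + 49 + 64 + 1 = 220
||x||_2 = (220)^(1/2) = 14.8324

14.8324


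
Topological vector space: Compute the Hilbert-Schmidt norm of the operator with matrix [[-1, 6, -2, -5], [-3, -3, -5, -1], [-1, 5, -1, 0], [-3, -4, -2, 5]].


The Hilbert-Schmidt norm is sqrt(sum of squares of all entries).
Sum of squares = (-1)^2 + 6^2 + (-2)^2 + (-5)^2 + (-3)^2 + (-3)^2 + (-5)^2 + (-1)^2 + (-1)^2 + 5^2 + (-1)^2 + 0^2 + (-3)^2 + (-4)^2 + (-2)^2 + 5^2
= 1 + 36 + 4 + 25 + 9 + 9 + 25 + 1 + 1 + 25 + 1 + 0 + 9 + 16 + 4 + 25 = 191
||T||_HS = sqrt(191) = 13.8203

13.8203


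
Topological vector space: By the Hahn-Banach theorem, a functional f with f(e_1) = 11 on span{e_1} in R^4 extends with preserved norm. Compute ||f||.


The norm of f is given by ||f|| = sup_{||x||=1} |f(x)|.
On span{e_1}, ||e_1|| = 1, so ||f|| = |f(e_1)| / ||e_1||
= |11| / 1 = 11.0000

11.0000


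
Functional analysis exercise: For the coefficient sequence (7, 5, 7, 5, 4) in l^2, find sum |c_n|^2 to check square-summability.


sum |c_n|^2 = 7^2 + 5^2 + 7^2 + 5^2 + 4^2
= 49 + 25 + 49 + 25 + 16
= 164

164


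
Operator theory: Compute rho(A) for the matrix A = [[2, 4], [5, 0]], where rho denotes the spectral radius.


For a 2x2 matrix, eigenvalues satisfy lambda^2 - (trace)*lambda + det = 0
trace = 2 + 0 = 2
det = 2*0 - 4*5 = -20
discriminant = 2^2 - 4*(-20) = 84
spectral radius = max |eigenvalue| = 5.5826

5.5826


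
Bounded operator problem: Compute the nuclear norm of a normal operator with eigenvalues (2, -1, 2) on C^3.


For a normal operator, singular values equal |eigenvalues|.
Trace norm = sum |lambda_i| = 2 + 1 + 2
= 5

5


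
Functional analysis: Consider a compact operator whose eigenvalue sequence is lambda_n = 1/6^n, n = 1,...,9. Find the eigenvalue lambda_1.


The eigenvalue formula gives lambda_1 = 1/6^1
= 1/6
= 0.1667

0.1667


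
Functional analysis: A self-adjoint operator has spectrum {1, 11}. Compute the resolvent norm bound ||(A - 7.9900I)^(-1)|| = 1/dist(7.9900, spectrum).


dist(7.9900, {1, 11}) = min(|7.9900 - 1|, |7.9900 - 11|)
= min(6.9900, 3.0100) = 3.0100
Resolvent bound = 1/3.0100 = 0.3322

0.3322


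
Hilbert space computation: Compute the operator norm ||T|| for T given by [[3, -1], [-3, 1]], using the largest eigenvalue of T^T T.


A^T A = [[18, -6], [-6, 2]]
trace(A^T A) = 20, det(A^T A) = 0
discriminant = 20^2 - 4*0 = 400
Largest eigenvalue of A^T A = (trace + sqrt(disc))/2 = 20.0000
||T|| = sqrt(20.0000) = 4.4721

4.4721


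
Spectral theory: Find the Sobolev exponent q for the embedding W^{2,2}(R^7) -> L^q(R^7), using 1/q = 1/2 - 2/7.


Using the Sobolev embedding formula: 1/q = 1/p - k/n
1/q = 1/2 - 2/7 = 3/14
q = 1/(3/14) = 14/3 = 4.6667

4.6667


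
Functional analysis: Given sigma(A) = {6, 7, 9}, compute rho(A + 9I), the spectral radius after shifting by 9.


Spectrum of A + 9I = {15, 16, 18}
Spectral radius = max |lambda| over the shifted spectrum
= max(15, 16, 18) = 18

18


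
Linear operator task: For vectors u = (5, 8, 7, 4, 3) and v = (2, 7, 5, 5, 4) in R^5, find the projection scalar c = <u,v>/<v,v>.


Computing <u,v> = 5*2 + 8*7 + 7*5 + 4*5 + 3*4 = 133
Computing <v,v> = 2^2 + 7^2 + 5^2 + 5^2 + 4^2 = 119
Projection coefficient = 133/119 = 1.1176

1.1176


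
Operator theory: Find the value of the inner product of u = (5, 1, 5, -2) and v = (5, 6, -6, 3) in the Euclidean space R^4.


Computing the standard inner product <u, v> = sum u_i * v_i
= 5*5 + 1*6 + 5*-6 + -2*3
= 25 + 6 + -30 + -6
= -5

-5


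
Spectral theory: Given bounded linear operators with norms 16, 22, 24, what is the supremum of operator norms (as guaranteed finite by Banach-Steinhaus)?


By the Uniform Boundedness Principle, the supremum of norms is finite.
sup_k ||T_k|| = max(16, 22, 24) = 24

24


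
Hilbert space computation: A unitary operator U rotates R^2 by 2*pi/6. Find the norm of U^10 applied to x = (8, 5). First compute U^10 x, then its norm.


U is a rotation by theta = 2*pi/6
U^10 = rotation by 10*theta = 20*pi/6 = 8*pi/6 (mod 2*pi)
cos(8*pi/6) = -0.5000, sin(8*pi/6) = -0.8660
U^10 x = (-0.5000 * 8 - -0.8660 * 5, -0.8660 * 8 + -0.5000 * 5)
= (0.3301, -9.4282)
||U^10 x|| = sqrt(0.3301^2 + (-9.4282)^2) = sqrt(89.0000) = 9.4340

9.4340


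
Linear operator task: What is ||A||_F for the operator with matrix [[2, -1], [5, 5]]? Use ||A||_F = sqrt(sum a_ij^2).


||A||_F^2 = sum a_ij^2
= 2^2 + (-1)^2 + 5^2 + 5^2
= 4 + 1 + 25 + 25 = 55
||A||_F = sqrt(55) = 7.4162

7.4162


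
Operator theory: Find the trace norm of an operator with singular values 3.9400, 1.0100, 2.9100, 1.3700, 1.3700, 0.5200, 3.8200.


The nuclear norm is the sum of all singular values.
||T||_1 = 3.9400 + 1.0100 + 2.9100 + 1.3700 + 1.3700 + 0.5200 + 3.8200
= 14.9400

14.9400


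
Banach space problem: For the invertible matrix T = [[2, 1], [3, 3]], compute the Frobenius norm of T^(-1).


det(T) = 2*3 - 1*3 = 3
T^(-1) = (1/3) * [[3, -1], [-3, 2]] = [[1.0000, -0.3333], [-1.0000, 0.6667]]
||T^(-1)||_F^2 = 1.0000^2 + (-0.3333)^2 + (-1.0000)^2 + 0.6667^2 = 2.5556
||T^(-1)||_F = sqrt(2.5556) = 1.5986

1.5986


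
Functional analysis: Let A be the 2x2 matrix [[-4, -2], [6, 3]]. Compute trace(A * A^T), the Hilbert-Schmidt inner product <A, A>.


trace(A * A^T) = sum of squares of all entries
= (-4)^2 + (-2)^2 + 6^2 + 3^2
= 16 + 4 + 36 + 9
= 65

65


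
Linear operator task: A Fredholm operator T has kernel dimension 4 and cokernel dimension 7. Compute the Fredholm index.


The Fredholm index is defined as ind(T) = dim(ker T) - dim(coker T)
= 4 - 7
= -3

-3


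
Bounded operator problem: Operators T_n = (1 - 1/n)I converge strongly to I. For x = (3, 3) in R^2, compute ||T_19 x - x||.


T_19 x - x = (1 - 1/19)x - x = -x/19
||x|| = sqrt(18) = 4.2426
||T_19 x - x|| = ||x||/19 = 4.2426/19 = 0.2233

0.2233


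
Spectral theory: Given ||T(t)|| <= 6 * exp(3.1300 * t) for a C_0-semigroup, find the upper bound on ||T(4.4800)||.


||T(4.4800)|| <= 6 * exp(3.1300 * 4.4800)
= 6 * exp(14.0224)
= 6 * 1.2298e+06
= 7.3791e+06

7.3791e+06


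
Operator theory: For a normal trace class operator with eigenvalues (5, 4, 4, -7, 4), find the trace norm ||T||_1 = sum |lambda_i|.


For a normal operator, singular values equal |eigenvalues|.
Trace norm = sum |lambda_i| = 5 + 4 + 4 + 7 + 4
= 24

24


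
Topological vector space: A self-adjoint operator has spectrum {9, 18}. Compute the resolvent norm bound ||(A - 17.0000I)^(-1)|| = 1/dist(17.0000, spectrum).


dist(17.0000, {9, 18}) = min(|17.0000 - 9|, |17.0000 - 18|)
= min(8.0000, 1.0000) = 1.0000
Resolvent bound = 1/1.0000 = 1.0000

1.0000


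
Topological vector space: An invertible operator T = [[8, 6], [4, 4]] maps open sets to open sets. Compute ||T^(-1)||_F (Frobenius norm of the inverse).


det(T) = 8*4 - 6*4 = 8
T^(-1) = (1/8) * [[4, -6], [-4, 8]] = [[0.5000, -0.7500], [-0.5000, 1.0000]]
||T^(-1)||_F^2 = 0.5000^2 + (-0.7500)^2 + (-0.5000)^2 + 1.0000^2 = 2.0625
||T^(-1)||_F = sqrt(2.0625) = 1.4361

1.4361


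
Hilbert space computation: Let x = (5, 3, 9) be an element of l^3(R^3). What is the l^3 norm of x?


The l^3 norm = (sum |x_i|^3)^(1/3)
Sum of 3th powers = 125 + 27 + 729 = 881
||x||_3 = (881)^(1/3) = 9.5865

9.5865


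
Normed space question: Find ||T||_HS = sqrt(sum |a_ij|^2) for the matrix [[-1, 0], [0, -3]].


The Hilbert-Schmidt norm is sqrt(sum of squares of all entries).
Sum of squares = (-1)^2 + 0^2 + 0^2 + (-3)^2
= 1 + 0 + 0 + 9 = 10
||T||_HS = sqrt(10) = 3.1623

3.1623


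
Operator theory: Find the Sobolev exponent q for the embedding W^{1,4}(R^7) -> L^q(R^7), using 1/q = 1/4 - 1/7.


Using the Sobolev embedding formula: 1/q = 1/p - k/n
1/q = 1/4 - 1/7 = 3/28
q = 1/(3/28) = 28/3 = 9.3333

9.3333


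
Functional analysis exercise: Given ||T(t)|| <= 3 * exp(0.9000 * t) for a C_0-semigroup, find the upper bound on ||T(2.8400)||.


||T(2.8400)|| <= 3 * exp(0.9000 * 2.8400)
= 3 * exp(2.5560)
= 3 * 12.8842
= 38.6525

38.6525


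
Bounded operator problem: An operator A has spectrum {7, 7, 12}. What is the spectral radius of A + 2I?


Spectrum of A + 2I = {9, 9, 14}
Spectral radius = max |lambda| over the shifted spectrum
= max(9, 9, 14) = 14

14


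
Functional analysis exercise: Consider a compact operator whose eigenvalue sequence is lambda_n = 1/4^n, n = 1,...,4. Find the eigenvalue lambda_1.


The eigenvalue formula gives lambda_1 = 1/4^1
= 1/4
= 0.2500

0.2500


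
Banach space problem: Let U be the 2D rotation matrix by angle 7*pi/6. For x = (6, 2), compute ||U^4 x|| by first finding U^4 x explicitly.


U is a rotation by theta = 7*pi/6
U^4 = rotation by 4*theta = 28*pi/6 = 4*pi/6 (mod 2*pi)
cos(4*pi/6) = -0.5000, sin(4*pi/6) = 0.8660
U^4 x = (-0.5000 * 6 - 0.8660 * 2, 0.8660 * 6 + -0.5000 * 2)
= (-4.7321, 4.1962)
||U^4 x|| = sqrt((-4.7321)^2 + 4.1962^2) = sqrt(40.0000) = 6.3246

6.3246


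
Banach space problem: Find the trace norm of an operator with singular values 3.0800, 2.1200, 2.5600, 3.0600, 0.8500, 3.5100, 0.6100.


The nuclear norm is the sum of all singular values.
||T||_1 = 3.0800 + 2.1200 + 2.5600 + 3.0600 + 0.8500 + 3.5100 + 0.6100
= 15.7900

15.7900


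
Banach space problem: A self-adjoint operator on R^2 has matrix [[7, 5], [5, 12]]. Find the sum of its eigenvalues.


For a self-adjoint (symmetric) matrix, the eigenvalues are real.
The sum of eigenvalues equals the trace of the matrix.
trace = 7 + 12 = 19

19


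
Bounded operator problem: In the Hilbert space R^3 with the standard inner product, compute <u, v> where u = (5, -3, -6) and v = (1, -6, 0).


Computing the standard inner product <u, v> = sum u_i * v_i
= 5*1 + -3*-6 + -6*0
= 5 + 18 + 0
= 23

23


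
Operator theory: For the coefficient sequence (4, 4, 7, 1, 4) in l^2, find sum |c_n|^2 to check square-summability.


sum |c_n|^2 = 4^2 + 4^2 + 7^2 + 1^2 + 4^2
= 16 + 16 + 49 + 1 + 16
= 98

98


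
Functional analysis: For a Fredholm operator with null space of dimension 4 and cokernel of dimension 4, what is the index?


The Fredholm index is defined as ind(T) = dim(ker T) - dim(coker T)
= 4 - 4
= 0

0


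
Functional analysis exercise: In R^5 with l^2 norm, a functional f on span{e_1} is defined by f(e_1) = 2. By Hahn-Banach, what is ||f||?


The norm of f is given by ||f|| = sup_{||x||=1} |f(x)|.
On span{e_1}, ||e_1|| = 1, so ||f|| = |f(e_1)| / ||e_1||
= |2| / 1 = 2.0000

2.0000


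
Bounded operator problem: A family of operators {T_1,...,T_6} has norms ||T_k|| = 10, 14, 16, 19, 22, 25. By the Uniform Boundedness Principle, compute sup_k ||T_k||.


By the Uniform Boundedness Principle, the supremum of norms is finite.
sup_k ||T_k|| = max(10, 14, 16, 19, 22, 25) = 25

25


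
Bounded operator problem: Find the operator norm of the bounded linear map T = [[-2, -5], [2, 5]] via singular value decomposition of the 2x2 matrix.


A^T A = [[8, 20], [20, 50]]
trace(A^T A) = 58, det(A^T A) = 0
discriminant = 58^2 - 4*0 = 3364
Largest eigenvalue of A^T A = (trace + sqrt(disc))/2 = 58.0000
||T|| = sqrt(58.0000) = 7.6158

7.6158


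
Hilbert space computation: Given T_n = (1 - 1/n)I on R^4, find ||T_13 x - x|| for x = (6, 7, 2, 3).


T_13 x - x = (1 - 1/13)x - x = -x/13
||x|| = sqrt(98) = 9.8995
||T_13 x - x|| = ||x||/13 = 9.8995/13 = 0.7615

0.7615


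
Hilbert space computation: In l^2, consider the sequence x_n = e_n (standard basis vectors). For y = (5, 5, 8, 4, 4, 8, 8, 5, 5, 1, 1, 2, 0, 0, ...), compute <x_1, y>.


x_1 = e_1 is the standard basis vector with 1 in position 1.
<x_1, y> = y_1 = 5
As n -> infinity, <x_n, y> -> 0, confirming weak convergence of (x_n) to 0.

5


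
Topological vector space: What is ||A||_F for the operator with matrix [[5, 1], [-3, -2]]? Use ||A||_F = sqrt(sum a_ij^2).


||A||_F^2 = sum a_ij^2
= 5^2 + 1^2 + (-3)^2 + (-2)^2
= 25 + 1 + 9 + 4 = 39
||A||_F = sqrt(39) = 6.2450

6.2450


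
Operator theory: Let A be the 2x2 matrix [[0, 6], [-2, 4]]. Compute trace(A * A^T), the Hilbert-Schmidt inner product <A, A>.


trace(A * A^T) = sum of squares of all entries
= 0^2 + 6^2 + (-2)^2 + 4^2
= 0 + 36 + 4 + 16
= 56

56


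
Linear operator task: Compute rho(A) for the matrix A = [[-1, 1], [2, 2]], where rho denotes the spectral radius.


For a 2x2 matrix, eigenvalues satisfy lambda^2 - (trace)*lambda + det = 0
trace = -1 + 2 = 1
det = -1*2 - 1*2 = -4
discriminant = 1^2 - 4*(-4) = 17
spectral radius = max |eigenvalue| = 2.5616

2.5616


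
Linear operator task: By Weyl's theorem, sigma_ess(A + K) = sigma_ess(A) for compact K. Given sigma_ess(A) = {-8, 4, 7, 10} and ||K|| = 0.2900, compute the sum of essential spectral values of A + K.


By Weyl's theorem, the essential spectrum is invariant under compact perturbations.
sigma_ess(A + K) = sigma_ess(A) = {-8, 4, 7, 10}
Sum = -8 + 4 + 7 + 10 = 13

13


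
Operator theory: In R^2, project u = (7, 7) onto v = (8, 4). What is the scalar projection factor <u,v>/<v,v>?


Computing <u,v> = 7*8 + 7*4 = 84
Computing <v,v> = 8^2 + 4^2 = 80
Projection coefficient = 84/80 = 1.0500

1.0500


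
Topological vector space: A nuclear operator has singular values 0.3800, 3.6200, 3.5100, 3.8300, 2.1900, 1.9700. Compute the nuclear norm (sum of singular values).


The nuclear norm is the sum of all singular values.
||T||_1 = 0.3800 + 3.6200 + 3.5100 + 3.8300 + 2.1900 + 1.9700
= 15.5000

15.5000


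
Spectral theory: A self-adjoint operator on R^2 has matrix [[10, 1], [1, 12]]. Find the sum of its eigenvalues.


For a self-adjoint (symmetric) matrix, the eigenvalues are real.
The sum of eigenvalues equals the trace of the matrix.
trace = 10 + 12 = 22

22


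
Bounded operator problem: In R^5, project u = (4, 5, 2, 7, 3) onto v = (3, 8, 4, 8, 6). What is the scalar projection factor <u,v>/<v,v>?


Computing <u,v> = 4*3 + 5*8 + 2*4 + 7*8 + 3*6 = 134
Computing <v,v> = 3^2 + 8^2 + 4^2 + 8^2 + 6^2 = 189
Projection coefficient = 134/189 = 0.7090

0.7090


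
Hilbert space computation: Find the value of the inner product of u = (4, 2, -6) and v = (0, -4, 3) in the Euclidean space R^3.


Computing the standard inner product <u, v> = sum u_i * v_i
= 4*0 + 2*-4 + -6*3
= 0 + -8 + -18
= -26

-26


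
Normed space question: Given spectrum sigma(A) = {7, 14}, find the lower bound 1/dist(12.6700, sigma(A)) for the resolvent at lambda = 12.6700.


dist(12.6700, {7, 14}) = min(|12.6700 - 7|, |12.6700 - 14|)
= min(5.6700, 1.3300) = 1.3300
Resolvent bound = 1/1.3300 = 0.7519

0.7519


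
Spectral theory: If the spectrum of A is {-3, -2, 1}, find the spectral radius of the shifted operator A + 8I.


Spectrum of A + 8I = {5, 6, 9}
Spectral radius = max |lambda| over the shifted spectrum
= max(5, 6, 9) = 9

9


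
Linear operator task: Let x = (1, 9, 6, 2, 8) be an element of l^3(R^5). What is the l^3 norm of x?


The l^3 norm = (sum |x_i|^3)^(1/3)
Sum of 3th powers = 1 + 729 + 216 + 8 + 512 = 1466
||x||_3 = (1466)^(1/3) = 11.3600

11.3600


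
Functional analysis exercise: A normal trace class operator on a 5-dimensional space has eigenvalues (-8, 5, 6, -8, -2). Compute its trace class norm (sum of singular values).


For a normal operator, singular values equal |eigenvalues|.
Trace norm = sum |lambda_i| = 8 + 5 + 6 + 8 + 2
= 29

29


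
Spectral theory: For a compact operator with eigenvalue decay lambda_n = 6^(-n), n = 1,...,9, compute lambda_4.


The eigenvalue formula gives lambda_4 = 1/6^4
= 1/1296
= 7.7160e-04

7.7160e-04


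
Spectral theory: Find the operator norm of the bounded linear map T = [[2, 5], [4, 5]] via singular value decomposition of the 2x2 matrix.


A^T A = [[20, 30], [30, 50]]
trace(A^T A) = 70, det(A^T A) = 100
discriminant = 70^2 - 4*100 = 4500
Largest eigenvalue of A^T A = (trace + sqrt(disc))/2 = 68.5410
||T|| = sqrt(68.5410) = 8.2790

8.2790


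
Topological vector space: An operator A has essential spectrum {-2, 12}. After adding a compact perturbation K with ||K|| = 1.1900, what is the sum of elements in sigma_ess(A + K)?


By Weyl's theorem, the essential spectrum is invariant under compact perturbations.
sigma_ess(A + K) = sigma_ess(A) = {-2, 12}
Sum = -2 + 12 = 10

10


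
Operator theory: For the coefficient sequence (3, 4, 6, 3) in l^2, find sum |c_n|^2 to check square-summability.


sum |c_n|^2 = 3^2 + 4^2 + 6^2 + 3^2
= 9 + 16 + 36 + 9
= 70

70


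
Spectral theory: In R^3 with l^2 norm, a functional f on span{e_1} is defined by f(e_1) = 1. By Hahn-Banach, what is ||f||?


The norm of f is given by ||f|| = sup_{||x||=1} |f(x)|.
On span{e_1}, ||e_1|| = 1, so ||f|| = |f(e_1)| / ||e_1||
= |1| / 1 = 1.0000

1.0000


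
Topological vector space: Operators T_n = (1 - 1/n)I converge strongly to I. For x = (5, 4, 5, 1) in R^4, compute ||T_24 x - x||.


T_24 x - x = (1 - 1/24)x - x = -x/24
||x|| = sqrt(67) = 8.1854
||T_24 x - x|| = ||x||/24 = 8.1854/24 = 0.3411

0.3411


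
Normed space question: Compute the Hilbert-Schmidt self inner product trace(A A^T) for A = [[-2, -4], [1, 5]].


trace(A * A^T) = sum of squares of all entries
= (-2)^2 + (-4)^2 + 1^2 + 5^2
= 4 + 16 + 1 + 25
= 46

46


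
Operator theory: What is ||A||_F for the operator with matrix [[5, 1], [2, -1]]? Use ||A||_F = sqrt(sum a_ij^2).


||A||_F^2 = sum a_ij^2
= 5^2 + 1^2 + 2^2 + (-1)^2
= 25 + 1 + 4 + 1 = 31
||A||_F = sqrt(31) = 5.5678

5.5678


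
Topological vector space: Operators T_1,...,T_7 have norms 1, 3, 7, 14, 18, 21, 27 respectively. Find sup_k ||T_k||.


By the Uniform Boundedness Principle, the supremum of norms is finite.
sup_k ||T_k|| = max(1, 3, 7, 14, 18, 21, 27) = 27

27


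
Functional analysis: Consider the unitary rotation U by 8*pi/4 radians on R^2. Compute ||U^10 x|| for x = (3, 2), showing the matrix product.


U is a rotation by theta = 8*pi/4
U^10 = rotation by 10*theta = 80*pi/4 = 0*pi/4 (mod 2*pi)
cos(0*pi/4) = 1.0000, sin(0*pi/4) = 0.0000
U^10 x = (1.0000 * 3 - 0.0000 * 2, 0.0000 * 3 + 1.0000 * 2)
= (3.0000, 2.0000)
||U^10 x|| = sqrt(3.0000^2 + 2.0000^2) = sqrt(13.0000) = 3.6056

3.6056


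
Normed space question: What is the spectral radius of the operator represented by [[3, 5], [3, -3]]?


For a 2x2 matrix, eigenvalues satisfy lambda^2 - (trace)*lambda + det = 0
trace = 3 + -3 = 0
det = 3*-3 - 5*3 = -24
discriminant = 0^2 - 4*(-24) = 96
spectral radius = max |eigenvalue| = 4.8990

4.8990


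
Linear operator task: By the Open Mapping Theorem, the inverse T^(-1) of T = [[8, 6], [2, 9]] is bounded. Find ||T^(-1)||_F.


det(T) = 8*9 - 6*2 = 60
T^(-1) = (1/60) * [[9, -6], [-2, 8]] = [[0.1500, -0.1000], [-0.0333, 0.1333]]
||T^(-1)||_F^2 = 0.1500^2 + (-0.1000)^2 + (-0.0333)^2 + 0.1333^2 = 0.0514
||T^(-1)||_F = sqrt(0.0514) = 0.2267

0.2267


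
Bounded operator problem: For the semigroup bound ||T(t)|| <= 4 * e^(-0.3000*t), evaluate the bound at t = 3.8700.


||T(3.8700)|| <= 4 * exp(-0.3000 * 3.8700)
= 4 * exp(-1.1610)
= 4 * 0.3132
= 1.2527

1.2527


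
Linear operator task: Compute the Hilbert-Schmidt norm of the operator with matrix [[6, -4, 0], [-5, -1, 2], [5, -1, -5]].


The Hilbert-Schmidt norm is sqrt(sum of squares of all entries).
Sum of squares = 6^2 + (-4)^2 + 0^2 + (-5)^2 + (-1)^2 + 2^2 + 5^2 + (-1)^2 + (-5)^2
= 36 + 16 + 0 + 25 + 1 + 4 + 25 + 1 + 25 = 133
||T||_HS = sqrt(133) = 11.5326

11.5326


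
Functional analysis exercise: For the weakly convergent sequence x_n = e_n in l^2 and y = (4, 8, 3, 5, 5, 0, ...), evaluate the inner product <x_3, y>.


x_3 = e_3 is the standard basis vector with 1 in position 3.
<x_3, y> = y_3 = 3
As n -> infinity, <x_n, y> -> 0, confirming weak convergence of (x_n) to 0.

3


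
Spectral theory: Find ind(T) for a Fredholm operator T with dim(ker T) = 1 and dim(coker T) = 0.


The Fredholm index is defined as ind(T) = dim(ker T) - dim(coker T)
= 1 - 0
= 1

1


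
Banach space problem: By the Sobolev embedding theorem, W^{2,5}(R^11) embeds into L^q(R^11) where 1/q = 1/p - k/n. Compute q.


Using the Sobolev embedding formula: 1/q = 1/p - k/n
1/q = 1/5 - 2/11 = 1/55
q = 1/(1/55) = 55

55.0000


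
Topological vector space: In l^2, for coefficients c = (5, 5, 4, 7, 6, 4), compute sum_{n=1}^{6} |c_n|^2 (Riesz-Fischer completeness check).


sum |c_n|^2 = 5^2 + 5^2 + 4^2 + 7^2 + 6^2 + 4^2
= 25 + 25 + 16 + 49 + 36 + 16
= 167

167


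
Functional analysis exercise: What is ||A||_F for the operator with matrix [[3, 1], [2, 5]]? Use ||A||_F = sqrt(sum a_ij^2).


||A||_F^2 = sum a_ij^2
= 3^2 + 1^2 + 2^2 + 5^2
= 9 + 1 + 4 + 25 = 39
||A||_F = sqrt(39) = 6.2450

6.2450


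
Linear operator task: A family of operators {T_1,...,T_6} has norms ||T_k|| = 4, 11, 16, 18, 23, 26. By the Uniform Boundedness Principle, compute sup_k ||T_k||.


By the Uniform Boundedness Principle, the supremum of norms is finite.
sup_k ||T_k|| = max(4, 11, 16, 18, 23, 26) = 26

26


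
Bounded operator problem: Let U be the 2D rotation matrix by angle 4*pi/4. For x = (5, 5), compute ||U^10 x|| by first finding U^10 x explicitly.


U is a rotation by theta = 4*pi/4
U^10 = rotation by 10*theta = 40*pi/4 = 0*pi/4 (mod 2*pi)
cos(0*pi/4) = 1.0000, sin(0*pi/4) = 0.0000
U^10 x = (1.0000 * 5 - 0.0000 * 5, 0.0000 * 5 + 1.0000 * 5)
= (5.0000, 5.0000)
||U^10 x|| = sqrt(5.0000^2 + 5.0000^2) = sqrt(50.0000) = 7.0711

7.0711


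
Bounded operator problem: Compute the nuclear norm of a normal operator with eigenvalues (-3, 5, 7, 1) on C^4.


For a normal operator, singular values equal |eigenvalues|.
Trace norm = sum |lambda_i| = 3 + 5 + 7 + 1
= 16

16
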